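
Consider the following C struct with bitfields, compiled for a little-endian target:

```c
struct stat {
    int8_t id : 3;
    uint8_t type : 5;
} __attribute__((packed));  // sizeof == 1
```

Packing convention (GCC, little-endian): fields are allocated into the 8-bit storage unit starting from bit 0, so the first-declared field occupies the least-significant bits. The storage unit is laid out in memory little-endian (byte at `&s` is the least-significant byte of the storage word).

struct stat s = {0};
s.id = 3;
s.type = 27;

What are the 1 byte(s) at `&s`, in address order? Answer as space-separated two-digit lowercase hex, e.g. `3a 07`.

id:3 = 3 → 0x3 << 0 → word 0x03
type:5 = 27 → 0x1b << 3 → word 0xdb
word = 0xdb → little-endian bytes:
  [0]=0xdb

db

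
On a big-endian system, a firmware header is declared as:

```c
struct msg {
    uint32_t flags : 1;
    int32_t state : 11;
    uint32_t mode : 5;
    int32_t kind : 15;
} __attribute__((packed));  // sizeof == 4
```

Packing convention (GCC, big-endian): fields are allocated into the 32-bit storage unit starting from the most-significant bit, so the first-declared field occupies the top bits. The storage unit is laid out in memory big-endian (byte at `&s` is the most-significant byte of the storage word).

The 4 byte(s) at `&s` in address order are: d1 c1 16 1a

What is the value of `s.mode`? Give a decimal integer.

[0]=0xd1 [1]=0xc1 [2]=0x16 [3]=0x1a (big-endian) → word 0xd1c1161a
flags [31+:1] = (word>>31) & 0x1 = 1
state [20+:11] = (word>>20) & 0x7ff = 1308
mode [15+:5] = (word>>15) & 0x1f = 2  ←
kind [0+:15] = (word>>0) & 0x7fff = 5658

2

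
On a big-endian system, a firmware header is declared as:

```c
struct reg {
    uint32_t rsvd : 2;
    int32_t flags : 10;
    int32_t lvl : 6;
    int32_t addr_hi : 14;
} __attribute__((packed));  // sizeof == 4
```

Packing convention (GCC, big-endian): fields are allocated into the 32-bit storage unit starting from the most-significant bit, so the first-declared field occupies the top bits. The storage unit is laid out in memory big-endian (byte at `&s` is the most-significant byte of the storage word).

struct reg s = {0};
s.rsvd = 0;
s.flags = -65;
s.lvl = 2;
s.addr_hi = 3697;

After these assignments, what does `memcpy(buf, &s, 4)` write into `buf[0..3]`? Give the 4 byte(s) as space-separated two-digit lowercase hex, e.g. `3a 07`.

3b f0 8e 71

rsvd (2b) val=0 bits=0x0 at bit 30: 0x00000000
flags (10b) val=-65 bits=0x3bf at bit 20: 0x3bf00000
lvl (6b) val=2 bits=0x2 at bit 14: 0x3bf08000
addr_hi (14b) val=3697 bits=0xe71 at bit 0: 0x3bf08e71
word = 0x3bf08e71 → big-endian bytes:
  [0]=0x3b  [1]=0xf0  [2]=0x8e  [3]=0x71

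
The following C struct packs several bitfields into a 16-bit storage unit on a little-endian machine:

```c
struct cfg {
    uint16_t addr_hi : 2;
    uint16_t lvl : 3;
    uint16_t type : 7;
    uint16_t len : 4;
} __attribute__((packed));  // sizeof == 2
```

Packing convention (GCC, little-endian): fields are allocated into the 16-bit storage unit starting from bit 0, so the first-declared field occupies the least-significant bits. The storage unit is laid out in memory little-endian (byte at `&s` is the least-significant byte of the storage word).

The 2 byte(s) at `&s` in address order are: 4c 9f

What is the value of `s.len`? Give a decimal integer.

9

[0]=0x4c [1]=0x9f (little-endian) → word 0x9f4c
addr_hi:2 @ bit 0 → (0x9f4c>>0)&0x3 = 0x0
lvl:3 @ bit 2 → (0x9f4c>>2)&0x7 = 0x3
type:7 @ bit 5 → (0x9f4c>>5)&0x7f = 0x7a
len:4 @ bit 12 → (0x9f4c>>12)&0xf = 0x9  ←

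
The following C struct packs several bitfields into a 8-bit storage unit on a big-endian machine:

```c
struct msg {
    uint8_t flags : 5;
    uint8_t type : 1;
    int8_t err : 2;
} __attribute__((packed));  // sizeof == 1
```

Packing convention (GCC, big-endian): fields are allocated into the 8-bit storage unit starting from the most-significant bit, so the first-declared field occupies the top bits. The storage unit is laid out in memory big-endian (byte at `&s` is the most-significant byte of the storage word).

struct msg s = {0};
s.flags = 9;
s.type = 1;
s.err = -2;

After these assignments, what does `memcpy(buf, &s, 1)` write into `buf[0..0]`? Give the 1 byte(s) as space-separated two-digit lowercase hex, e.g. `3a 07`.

4e

flags:5 = 9 → 0x9 << 3 → word 0x48
type:1 = 1 → 0x1 << 2 → word 0x4c
err:2 = -2 → 0x2 << 0 → word 0x4e
word = 0x4e → big-endian bytes:
  [0]=0x4e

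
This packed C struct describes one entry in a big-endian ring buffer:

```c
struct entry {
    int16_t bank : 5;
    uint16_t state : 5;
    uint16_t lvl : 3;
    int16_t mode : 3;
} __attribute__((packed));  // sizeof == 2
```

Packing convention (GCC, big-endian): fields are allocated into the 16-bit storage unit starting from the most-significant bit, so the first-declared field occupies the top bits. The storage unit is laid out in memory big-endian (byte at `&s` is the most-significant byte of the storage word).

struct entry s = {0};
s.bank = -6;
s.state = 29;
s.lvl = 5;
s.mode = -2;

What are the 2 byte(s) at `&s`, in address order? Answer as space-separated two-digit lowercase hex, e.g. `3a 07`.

d7 6e

bank (5b) val=-6 bits=0x1a at bit 11: 0xd000
state (5b) val=29 bits=0x1d at bit 6: 0xd740
lvl (3b) val=5 bits=0x5 at bit 3: 0xd768
mode (3b) val=-2 bits=0x6 at bit 0: 0xd76e
word = 0xd76e → big-endian bytes:
  [0]=0xd7  [1]=0x6e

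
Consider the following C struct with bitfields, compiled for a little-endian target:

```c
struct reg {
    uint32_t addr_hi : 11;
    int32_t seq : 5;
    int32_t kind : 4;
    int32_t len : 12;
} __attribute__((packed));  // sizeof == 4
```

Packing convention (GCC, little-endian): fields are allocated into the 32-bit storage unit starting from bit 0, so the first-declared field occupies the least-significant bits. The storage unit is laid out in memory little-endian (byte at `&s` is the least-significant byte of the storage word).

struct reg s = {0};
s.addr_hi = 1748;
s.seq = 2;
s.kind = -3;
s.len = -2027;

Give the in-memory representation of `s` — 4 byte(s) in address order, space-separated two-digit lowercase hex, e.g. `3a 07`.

[0+:11] addr_hi=1748 & 0x7ff = 0x6d4; word=0x000006d4
[11+:5] seq=2 & 0x1f = 0x2; word=0x000016d4
[16+:4] kind=-3 & 0xf = 0xd; word=0x000d16d4
[20+:12] len=-2027 & 0xfff = 0x815; word=0x815d16d4
word = 0x815d16d4 → little-endian bytes:
  [0]=0xd4  [1]=0x16  [2]=0x5d  [3]=0x81

d4 16 5d 81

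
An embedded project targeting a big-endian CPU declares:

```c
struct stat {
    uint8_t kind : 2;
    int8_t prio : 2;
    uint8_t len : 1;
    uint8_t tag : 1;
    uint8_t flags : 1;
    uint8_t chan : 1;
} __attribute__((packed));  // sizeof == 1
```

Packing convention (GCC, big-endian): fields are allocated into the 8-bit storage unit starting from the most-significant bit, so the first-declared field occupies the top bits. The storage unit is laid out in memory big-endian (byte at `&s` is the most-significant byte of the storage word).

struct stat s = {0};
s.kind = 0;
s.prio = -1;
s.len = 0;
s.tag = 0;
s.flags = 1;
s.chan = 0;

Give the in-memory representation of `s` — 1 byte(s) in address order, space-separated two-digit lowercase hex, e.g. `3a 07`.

32

kind:2 = 0 → 0x0 << 6 → word 0x00
prio:2 = -1 → 0x3 << 4 → word 0x30
len:1 = 0 → 0x0 << 3 → word 0x30
tag:1 = 0 → 0x0 << 2 → word 0x30
flags:1 = 1 → 0x1 << 1 → word 0x32
chan:1 = 0 → 0x0 << 0 → word 0x32
word = 0x32 → big-endian bytes:
  [0]=0x32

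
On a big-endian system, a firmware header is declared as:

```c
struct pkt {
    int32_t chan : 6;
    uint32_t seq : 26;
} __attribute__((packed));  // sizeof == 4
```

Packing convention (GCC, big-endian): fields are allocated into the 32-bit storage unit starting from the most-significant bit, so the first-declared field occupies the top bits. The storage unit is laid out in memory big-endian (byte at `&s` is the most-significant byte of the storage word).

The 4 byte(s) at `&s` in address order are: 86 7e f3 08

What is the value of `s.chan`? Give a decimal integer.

[0]=0x86 [1]=0x7e [2]=0xf3 [3]=0x08 (big-endian) → word 0x867ef308
chan:6 @ bit 26 → (0x867ef308>>26)&0x3f = 0x21  ←
seq:26 @ bit 0 → (0x867ef308>>0)&0x3ffffff = 0x27ef308
chan signed 6b, MSB=1: 33 - 64 = -31

-31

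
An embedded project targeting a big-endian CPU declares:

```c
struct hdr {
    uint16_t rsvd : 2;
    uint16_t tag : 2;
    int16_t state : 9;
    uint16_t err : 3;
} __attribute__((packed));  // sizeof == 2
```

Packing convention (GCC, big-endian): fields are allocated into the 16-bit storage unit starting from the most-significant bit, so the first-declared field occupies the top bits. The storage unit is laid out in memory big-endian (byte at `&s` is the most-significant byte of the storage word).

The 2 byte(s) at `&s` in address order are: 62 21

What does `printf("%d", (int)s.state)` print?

[0]=0x62 [1]=0x21 (big-endian) → word 0x6221
rsvd:2 @ bit 14 → (0x6221>>14)&0x3 = 0x1
tag:2 @ bit 12 → (0x6221>>12)&0x3 = 0x2
state:9 @ bit 3 → (0x6221>>3)&0x1ff = 0x44  ←
err:3 @ bit 0 → (0x6221>>0)&0x7 = 0x1
state signed 9b, MSB=0: value = 68

68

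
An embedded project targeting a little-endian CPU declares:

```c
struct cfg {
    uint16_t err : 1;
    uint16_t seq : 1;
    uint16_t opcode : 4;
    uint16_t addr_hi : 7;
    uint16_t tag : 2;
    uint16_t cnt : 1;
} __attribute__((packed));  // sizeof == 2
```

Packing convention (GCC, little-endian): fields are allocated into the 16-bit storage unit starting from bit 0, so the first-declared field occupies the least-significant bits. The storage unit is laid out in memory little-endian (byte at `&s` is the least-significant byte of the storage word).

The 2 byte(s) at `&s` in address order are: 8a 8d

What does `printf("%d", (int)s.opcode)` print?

2

[0]=0x8a [1]=0x8d (little-endian) → word 0x8d8a
err:1 @ bit 0 → (0x8d8a>>0)&0x1 = 0x0
seq:1 @ bit 1 → (0x8d8a>>1)&0x1 = 0x1
opcode:4 @ bit 2 → (0x8d8a>>2)&0xf = 0x2  ←
addr_hi:7 @ bit 6 → (0x8d8a>>6)&0x7f = 0x36
tag:2 @ bit 13 → (0x8d8a>>13)&0x3 = 0x0
cnt:1 @ bit 15 → (0x8d8a>>15)&0x1 = 0x1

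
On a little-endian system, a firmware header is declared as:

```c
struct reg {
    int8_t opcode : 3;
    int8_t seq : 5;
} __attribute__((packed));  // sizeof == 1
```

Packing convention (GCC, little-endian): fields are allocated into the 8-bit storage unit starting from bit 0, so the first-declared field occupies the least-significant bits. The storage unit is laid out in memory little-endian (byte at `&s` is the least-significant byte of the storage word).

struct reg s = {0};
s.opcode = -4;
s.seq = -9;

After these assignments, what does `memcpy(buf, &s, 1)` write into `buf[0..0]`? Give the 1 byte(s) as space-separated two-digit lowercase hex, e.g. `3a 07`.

opcode:3 = -4 → 0x4 << 0 → word 0x04
seq:5 = -9 → 0x17 << 3 → word 0xbc
word = 0xbc → little-endian bytes:
  [0]=0xbc

bc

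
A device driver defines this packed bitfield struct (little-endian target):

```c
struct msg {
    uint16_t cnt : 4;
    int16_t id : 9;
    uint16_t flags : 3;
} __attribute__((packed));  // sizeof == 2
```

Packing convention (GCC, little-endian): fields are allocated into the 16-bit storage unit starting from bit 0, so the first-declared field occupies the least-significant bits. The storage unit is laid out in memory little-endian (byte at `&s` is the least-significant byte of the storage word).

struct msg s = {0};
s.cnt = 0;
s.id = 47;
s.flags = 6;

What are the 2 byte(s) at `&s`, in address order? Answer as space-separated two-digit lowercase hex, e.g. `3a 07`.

f0 c2

[0+:4] cnt=0 & 0xf = 0x0; word=0x0000
[4+:9] id=47 & 0x1ff = 0x2f; word=0x02f0
[13+:3] flags=6 & 0x7 = 0x6; word=0xc2f0
word = 0xc2f0 → little-endian bytes:
  [0]=0xf0  [1]=0xc2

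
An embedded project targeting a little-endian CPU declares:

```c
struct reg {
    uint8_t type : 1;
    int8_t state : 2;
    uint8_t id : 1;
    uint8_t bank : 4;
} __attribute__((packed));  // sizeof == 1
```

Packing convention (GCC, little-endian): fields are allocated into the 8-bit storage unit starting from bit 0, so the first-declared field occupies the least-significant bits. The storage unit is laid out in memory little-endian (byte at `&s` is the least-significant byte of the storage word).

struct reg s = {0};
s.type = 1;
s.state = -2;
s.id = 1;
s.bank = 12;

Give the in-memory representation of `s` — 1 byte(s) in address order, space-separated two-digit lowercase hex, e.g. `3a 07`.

cd

type (1b) val=1 bits=0x1 at bit 0: 0x01
state (2b) val=-2 bits=0x2 at bit 1: 0x05
id (1b) val=1 bits=0x1 at bit 3: 0x0d
bank (4b) val=12 bits=0xc at bit 4: 0xcd
word = 0xcd → little-endian bytes:
  [0]=0xcd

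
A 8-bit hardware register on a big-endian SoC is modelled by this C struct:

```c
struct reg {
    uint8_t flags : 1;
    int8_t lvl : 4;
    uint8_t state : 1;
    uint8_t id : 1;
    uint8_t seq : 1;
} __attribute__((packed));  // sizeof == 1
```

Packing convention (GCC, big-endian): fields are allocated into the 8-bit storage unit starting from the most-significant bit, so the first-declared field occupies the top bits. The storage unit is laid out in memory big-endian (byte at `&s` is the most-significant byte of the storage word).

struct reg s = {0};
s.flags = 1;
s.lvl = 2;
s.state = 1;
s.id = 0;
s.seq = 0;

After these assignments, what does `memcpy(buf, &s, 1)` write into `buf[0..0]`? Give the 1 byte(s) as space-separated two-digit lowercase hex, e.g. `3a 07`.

flags:1 = 1 → 0x1 << 7 → word 0x80
lvl:4 = 2 → 0x2 << 3 → word 0x90
state:1 = 1 → 0x1 << 2 → word 0x94
id:1 = 0 → 0x0 << 1 → word 0x94
seq:1 = 0 → 0x0 << 0 → word 0x94
word = 0x94 → big-endian bytes:
  [0]=0x94

94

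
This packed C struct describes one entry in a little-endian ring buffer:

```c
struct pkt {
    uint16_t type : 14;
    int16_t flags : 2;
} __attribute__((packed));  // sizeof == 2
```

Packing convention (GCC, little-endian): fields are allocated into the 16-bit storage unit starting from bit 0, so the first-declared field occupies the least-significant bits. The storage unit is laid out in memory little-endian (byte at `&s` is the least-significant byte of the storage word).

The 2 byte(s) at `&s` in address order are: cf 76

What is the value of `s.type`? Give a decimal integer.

[0]=0xcf [1]=0x76 (little-endian) → word 0x76cf
type:14 @ bit 0 → (0x76cf>>0)&0x3fff = 0x36cf  ←
flags:2 @ bit 14 → (0x76cf>>14)&0x3 = 0x1

14031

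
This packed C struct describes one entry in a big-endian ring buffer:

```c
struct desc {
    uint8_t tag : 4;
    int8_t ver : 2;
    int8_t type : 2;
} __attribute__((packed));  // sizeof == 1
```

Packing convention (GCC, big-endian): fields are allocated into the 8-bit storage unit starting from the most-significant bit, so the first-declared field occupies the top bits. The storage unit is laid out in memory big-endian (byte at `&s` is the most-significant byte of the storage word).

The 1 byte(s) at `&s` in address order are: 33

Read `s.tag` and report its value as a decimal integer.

[0]=0x33 (big-endian) → word 0x33
tag:4 @ bit 4 → (0x33>>4)&0xf = 0x3  ←
ver:2 @ bit 2 → (0x33>>2)&0x3 = 0x0
type:2 @ bit 0 → (0x33>>0)&0x3 = 0x3

3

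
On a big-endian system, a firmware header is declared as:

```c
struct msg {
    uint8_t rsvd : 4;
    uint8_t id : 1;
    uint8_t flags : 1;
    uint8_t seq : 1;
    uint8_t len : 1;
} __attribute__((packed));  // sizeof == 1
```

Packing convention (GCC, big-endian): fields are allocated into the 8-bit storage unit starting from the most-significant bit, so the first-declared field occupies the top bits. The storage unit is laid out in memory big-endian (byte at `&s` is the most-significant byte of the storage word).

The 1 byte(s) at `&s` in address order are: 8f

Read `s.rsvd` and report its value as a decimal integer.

8

[0]=0x8f (big-endian) → word 0x8f
rsvd [4+:4] = (word>>4) & 0xf = 8  ←
id [3+:1] = (word>>3) & 0x1 = 1
flags [2+:1] = (word>>2) & 0x1 = 1
seq [1+:1] = (word>>1) & 0x1 = 1
len [0+:1] = (word>>0) & 0x1 = 1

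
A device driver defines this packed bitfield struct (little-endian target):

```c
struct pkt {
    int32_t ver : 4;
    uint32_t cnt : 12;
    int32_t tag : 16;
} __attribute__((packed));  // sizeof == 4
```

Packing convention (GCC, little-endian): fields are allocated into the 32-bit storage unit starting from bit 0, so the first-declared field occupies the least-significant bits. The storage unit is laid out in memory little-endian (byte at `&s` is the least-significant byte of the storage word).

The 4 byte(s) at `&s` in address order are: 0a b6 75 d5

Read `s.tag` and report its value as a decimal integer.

[0]=0x0a [1]=0xb6 [2]=0x75 [3]=0xd5 (little-endian) → word 0xd575b60a
ver [0+:4] = (word>>0) & 0xf = 10
cnt [4+:12] = (word>>4) & 0xfff = 2912
tag [16+:16] = (word>>16) & 0xffff = 54645  ←
tag signed 16b, MSB=1: 54645 - 65536 = -10891

-10891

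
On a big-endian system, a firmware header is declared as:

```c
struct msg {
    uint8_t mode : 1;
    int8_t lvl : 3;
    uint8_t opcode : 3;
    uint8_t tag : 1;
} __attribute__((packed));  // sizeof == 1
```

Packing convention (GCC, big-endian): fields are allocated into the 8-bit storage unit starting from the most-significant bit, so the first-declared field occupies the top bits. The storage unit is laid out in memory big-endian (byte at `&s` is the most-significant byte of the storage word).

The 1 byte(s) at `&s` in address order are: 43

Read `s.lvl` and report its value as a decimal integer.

-4

[0]=0x43 (big-endian) → word 0x43
mode [7+:1] = (word>>7) & 0x1 = 0
lvl [4+:3] = (word>>4) & 0x7 = 4  ←
opcode [1+:3] = (word>>1) & 0x7 = 1
tag [0+:1] = (word>>0) & 0x1 = 1
lvl signed 3b, MSB=1: 4 - 8 = -4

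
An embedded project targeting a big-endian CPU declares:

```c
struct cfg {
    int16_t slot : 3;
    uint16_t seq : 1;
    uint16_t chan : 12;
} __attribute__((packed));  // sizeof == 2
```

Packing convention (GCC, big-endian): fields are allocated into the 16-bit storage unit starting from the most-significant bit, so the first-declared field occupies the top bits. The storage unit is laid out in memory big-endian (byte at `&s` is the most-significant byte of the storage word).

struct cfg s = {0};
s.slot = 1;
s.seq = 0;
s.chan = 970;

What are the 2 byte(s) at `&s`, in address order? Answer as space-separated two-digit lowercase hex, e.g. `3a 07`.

[13+:3] slot=1 & 0x7 = 0x1; word=0x2000
[12+:1] seq=0 & 0x1 = 0x0; word=0x2000
[0+:12] chan=970 & 0xfff = 0x3ca; word=0x23ca
word = 0x23ca → big-endian bytes:
  [0]=0x23  [1]=0xca

23 ca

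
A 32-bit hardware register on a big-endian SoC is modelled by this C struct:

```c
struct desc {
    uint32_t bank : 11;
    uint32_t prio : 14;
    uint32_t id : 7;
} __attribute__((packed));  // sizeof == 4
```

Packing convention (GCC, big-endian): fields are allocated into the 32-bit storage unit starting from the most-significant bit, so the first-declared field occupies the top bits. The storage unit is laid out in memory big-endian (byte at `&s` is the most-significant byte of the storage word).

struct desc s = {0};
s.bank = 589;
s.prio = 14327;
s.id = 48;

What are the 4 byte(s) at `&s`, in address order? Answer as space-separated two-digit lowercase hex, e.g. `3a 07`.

bank:11 = 589 → 0x24d << 21 → word 0x49a00000
prio:14 = 14327 → 0x37f7 << 7 → word 0x49bbfb80
id:7 = 48 → 0x30 << 0 → word 0x49bbfbb0
word = 0x49bbfbb0 → big-endian bytes:
  [0]=0x49  [1]=0xbb  [2]=0xfb  [3]=0xb0

49 bb fb b0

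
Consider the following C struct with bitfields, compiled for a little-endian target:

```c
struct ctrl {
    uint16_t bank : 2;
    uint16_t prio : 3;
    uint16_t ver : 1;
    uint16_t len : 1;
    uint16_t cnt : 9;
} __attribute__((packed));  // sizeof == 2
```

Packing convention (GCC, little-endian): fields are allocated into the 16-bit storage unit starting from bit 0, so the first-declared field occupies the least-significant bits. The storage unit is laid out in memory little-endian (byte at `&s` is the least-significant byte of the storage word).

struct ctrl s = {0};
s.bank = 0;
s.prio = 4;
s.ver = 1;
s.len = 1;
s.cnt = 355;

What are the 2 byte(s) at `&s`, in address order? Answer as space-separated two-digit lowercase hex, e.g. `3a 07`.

f0 b1

[0+:2] bank=0 & 0x3 = 0x0; word=0x0000
[2+:3] prio=4 & 0x7 = 0x4; word=0x0010
[5+:1] ver=1 & 0x1 = 0x1; word=0x0030
[6+:1] len=1 & 0x1 = 0x1; word=0x0070
[7+:9] cnt=355 & 0x1ff = 0x163; word=0xb1f0
word = 0xb1f0 → little-endian bytes:
  [0]=0xf0  [1]=0xb1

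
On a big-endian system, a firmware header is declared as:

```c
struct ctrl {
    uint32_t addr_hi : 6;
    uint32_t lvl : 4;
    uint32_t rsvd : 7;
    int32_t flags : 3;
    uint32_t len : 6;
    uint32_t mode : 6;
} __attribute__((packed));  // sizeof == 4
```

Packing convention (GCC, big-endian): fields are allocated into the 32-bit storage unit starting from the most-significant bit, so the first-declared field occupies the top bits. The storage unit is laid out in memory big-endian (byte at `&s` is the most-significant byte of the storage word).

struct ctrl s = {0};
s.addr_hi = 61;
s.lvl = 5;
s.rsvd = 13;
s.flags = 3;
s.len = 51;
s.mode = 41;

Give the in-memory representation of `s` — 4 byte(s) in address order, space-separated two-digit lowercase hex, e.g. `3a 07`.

addr_hi (6b) val=61 bits=0x3d at bit 26: 0xf4000000
lvl (4b) val=5 bits=0x5 at bit 22: 0xf5400000
rsvd (7b) val=13 bits=0xd at bit 15: 0xf5468000
flags (3b) val=3 bits=0x3 at bit 12: 0xf546b000
len (6b) val=51 bits=0x33 at bit 6: 0xf546bcc0
mode (6b) val=41 bits=0x29 at bit 0: 0xf546bce9
word = 0xf546bce9 → big-endian bytes:
  [0]=0xf5  [1]=0x46  [2]=0xbc  [3]=0xe9

f5 46 bc e9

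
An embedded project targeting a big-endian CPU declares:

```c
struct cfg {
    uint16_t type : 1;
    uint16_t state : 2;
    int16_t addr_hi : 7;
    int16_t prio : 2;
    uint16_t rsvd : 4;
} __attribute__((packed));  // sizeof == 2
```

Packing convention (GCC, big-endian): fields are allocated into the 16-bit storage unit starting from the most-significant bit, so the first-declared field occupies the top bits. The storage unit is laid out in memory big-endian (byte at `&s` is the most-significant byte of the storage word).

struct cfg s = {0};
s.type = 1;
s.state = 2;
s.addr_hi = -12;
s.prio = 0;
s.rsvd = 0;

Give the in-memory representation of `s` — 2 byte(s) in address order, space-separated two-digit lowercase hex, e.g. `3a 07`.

type (1b) val=1 bits=0x1 at bit 15: 0x8000
state (2b) val=2 bits=0x2 at bit 13: 0xc000
addr_hi (7b) val=-12 bits=0x74 at bit 6: 0xdd00
prio (2b) val=0 bits=0x0 at bit 4: 0xdd00
rsvd (4b) val=0 bits=0x0 at bit 0: 0xdd00
word = 0xdd00 → big-endian bytes:
  [0]=0xdd  [1]=0x00

dd 00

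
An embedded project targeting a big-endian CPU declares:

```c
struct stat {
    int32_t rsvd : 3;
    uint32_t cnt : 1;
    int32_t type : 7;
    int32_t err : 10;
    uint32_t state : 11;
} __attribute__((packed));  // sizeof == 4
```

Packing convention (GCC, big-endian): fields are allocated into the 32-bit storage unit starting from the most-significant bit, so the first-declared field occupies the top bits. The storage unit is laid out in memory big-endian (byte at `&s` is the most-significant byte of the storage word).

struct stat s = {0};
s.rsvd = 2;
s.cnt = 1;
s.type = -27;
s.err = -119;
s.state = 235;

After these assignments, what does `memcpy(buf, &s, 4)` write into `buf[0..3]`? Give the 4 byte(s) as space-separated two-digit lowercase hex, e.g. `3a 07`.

5c bc 48 eb

rsvd (3b) val=2 bits=0x2 at bit 29: 0x40000000
cnt (1b) val=1 bits=0x1 at bit 28: 0x50000000
type (7b) val=-27 bits=0x65 at bit 21: 0x5ca00000
err (10b) val=-119 bits=0x389 at bit 11: 0x5cbc4800
state (11b) val=235 bits=0xeb at bit 0: 0x5cbc48eb
word = 0x5cbc48eb → big-endian bytes:
  [0]=0x5c  [1]=0xbc  [2]=0x48  [3]=0xeb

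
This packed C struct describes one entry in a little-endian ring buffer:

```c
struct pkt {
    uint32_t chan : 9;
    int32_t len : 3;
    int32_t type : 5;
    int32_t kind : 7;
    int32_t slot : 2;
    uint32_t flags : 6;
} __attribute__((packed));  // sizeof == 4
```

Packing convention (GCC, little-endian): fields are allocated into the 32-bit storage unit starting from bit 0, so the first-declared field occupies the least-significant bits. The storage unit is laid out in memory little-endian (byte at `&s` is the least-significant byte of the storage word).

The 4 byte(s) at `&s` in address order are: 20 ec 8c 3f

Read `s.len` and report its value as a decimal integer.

-2

[0]=0x20 [1]=0xec [2]=0x8c [3]=0x3f (little-endian) → word 0x3f8cec20
chan:9 @ bit 0 → (0x3f8cec20>>0)&0x1ff = 0x20
len:3 @ bit 9 → (0x3f8cec20>>9)&0x7 = 0x6  ←
type:5 @ bit 12 → (0x3f8cec20>>12)&0x1f = 0xe
kind:7 @ bit 17 → (0x3f8cec20>>17)&0x7f = 0x46
slot:2 @ bit 24 → (0x3f8cec20>>24)&0x3 = 0x3
flags:6 @ bit 26 → (0x3f8cec20>>26)&0x3f = 0xf
len signed 3b, MSB=1: 6 - 8 = -2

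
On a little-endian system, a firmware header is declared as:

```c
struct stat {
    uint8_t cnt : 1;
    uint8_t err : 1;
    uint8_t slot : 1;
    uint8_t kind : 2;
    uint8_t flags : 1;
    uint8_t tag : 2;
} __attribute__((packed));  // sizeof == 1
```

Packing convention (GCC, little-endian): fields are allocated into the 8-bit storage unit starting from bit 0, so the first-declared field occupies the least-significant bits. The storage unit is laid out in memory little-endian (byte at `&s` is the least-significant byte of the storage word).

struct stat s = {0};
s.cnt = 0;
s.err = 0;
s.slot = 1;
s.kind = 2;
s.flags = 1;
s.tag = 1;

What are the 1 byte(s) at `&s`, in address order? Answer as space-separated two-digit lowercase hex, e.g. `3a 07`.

74

cnt (1b) val=0 bits=0x0 at bit 0: 0x00
err (1b) val=0 bits=0x0 at bit 1: 0x00
slot (1b) val=1 bits=0x1 at bit 2: 0x04
kind (2b) val=2 bits=0x2 at bit 3: 0x14
flags (1b) val=1 bits=0x1 at bit 5: 0x34
tag (2b) val=1 bits=0x1 at bit 6: 0x74
word = 0x74 → little-endian bytes:
  [0]=0x74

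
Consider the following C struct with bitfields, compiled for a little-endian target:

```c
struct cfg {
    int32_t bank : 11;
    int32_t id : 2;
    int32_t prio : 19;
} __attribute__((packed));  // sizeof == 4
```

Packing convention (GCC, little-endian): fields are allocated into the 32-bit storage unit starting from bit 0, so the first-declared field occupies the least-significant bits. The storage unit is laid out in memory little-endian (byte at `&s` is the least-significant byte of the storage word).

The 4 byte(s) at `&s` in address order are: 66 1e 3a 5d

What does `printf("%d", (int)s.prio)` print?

[0]=0x66 [1]=0x1e [2]=0x3a [3]=0x5d (little-endian) → word 0x5d3a1e66
bank:11 @ bit 0 → (0x5d3a1e66>>0)&0x7ff = 0x666
id:2 @ bit 11 → (0x5d3a1e66>>11)&0x3 = 0x3
prio:19 @ bit 13 → (0x5d3a1e66>>13)&0x7ffff = 0x2e9d0  ←
prio signed 19b, MSB=0: value = 190928

190928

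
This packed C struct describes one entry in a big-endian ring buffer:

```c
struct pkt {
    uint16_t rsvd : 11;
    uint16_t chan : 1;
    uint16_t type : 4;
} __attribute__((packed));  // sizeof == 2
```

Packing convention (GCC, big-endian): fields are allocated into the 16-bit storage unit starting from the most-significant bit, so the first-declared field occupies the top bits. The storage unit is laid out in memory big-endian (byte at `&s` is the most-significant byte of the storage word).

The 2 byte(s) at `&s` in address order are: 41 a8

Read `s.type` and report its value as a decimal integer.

[0]=0x41 [1]=0xa8 (big-endian) → word 0x41a8
rsvd [5+:11] = (word>>5) & 0x7ff = 525
chan [4+:1] = (word>>4) & 0x1 = 0
type [0+:4] = (word>>0) & 0xf = 8  ←

8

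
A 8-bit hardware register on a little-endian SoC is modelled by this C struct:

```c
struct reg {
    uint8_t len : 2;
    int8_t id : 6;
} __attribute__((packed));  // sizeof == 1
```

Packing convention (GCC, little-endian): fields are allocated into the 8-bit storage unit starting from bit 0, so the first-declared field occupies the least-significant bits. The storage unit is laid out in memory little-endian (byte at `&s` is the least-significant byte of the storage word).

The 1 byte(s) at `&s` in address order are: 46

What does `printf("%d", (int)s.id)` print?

17

[0]=0x46 (little-endian) → word 0x46
len [0+:2] = (word>>0) & 0x3 = 2
id [2+:6] = (word>>2) & 0x3f = 17  ←
id signed 6b, MSB=0: value = 17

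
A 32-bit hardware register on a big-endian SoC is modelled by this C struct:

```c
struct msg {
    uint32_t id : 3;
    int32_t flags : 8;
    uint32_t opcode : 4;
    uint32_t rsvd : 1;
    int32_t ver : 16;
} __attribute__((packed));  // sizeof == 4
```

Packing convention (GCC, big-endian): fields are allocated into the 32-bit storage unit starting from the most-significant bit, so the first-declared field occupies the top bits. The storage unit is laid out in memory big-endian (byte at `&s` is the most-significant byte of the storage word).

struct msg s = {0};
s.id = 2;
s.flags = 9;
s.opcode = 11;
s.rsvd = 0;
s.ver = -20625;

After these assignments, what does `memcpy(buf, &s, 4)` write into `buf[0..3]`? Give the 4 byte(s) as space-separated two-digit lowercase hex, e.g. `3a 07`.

41 36 af 6f

id:3 = 2 → 0x2 << 29 → word 0x40000000
flags:8 = 9 → 0x9 << 21 → word 0x41200000
opcode:4 = 11 → 0xb << 17 → word 0x41360000
rsvd:1 = 0 → 0x0 << 16 → word 0x41360000
ver:16 = -20625 → 0xaf6f << 0 → word 0x4136af6f
word = 0x4136af6f → big-endian bytes:
  [0]=0x41  [1]=0x36  [2]=0xaf  [3]=0x6f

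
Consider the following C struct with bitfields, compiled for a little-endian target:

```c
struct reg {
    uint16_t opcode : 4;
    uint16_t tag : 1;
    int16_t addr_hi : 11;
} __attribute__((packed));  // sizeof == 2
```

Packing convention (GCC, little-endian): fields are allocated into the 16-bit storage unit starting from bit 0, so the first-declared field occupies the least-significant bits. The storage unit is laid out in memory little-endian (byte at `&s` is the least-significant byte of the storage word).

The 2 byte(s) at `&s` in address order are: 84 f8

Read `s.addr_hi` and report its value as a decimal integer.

-60

[0]=0x84 [1]=0xf8 (little-endian) → word 0xf884
opcode [0+:4] = (word>>0) & 0xf = 4
tag [4+:1] = (word>>4) & 0x1 = 0
addr_hi [5+:11] = (word>>5) & 0x7ff = 1988  ←
addr_hi signed 11b, MSB=1: 1988 - 2048 = -60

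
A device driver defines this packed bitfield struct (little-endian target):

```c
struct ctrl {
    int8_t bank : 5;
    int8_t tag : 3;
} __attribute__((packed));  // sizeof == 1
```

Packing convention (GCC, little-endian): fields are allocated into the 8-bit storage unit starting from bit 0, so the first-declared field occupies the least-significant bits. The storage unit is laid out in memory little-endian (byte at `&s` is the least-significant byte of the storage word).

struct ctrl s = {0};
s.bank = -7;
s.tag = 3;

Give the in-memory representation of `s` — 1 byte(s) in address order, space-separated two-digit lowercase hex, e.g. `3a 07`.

[0+:5] bank=-7 & 0x1f = 0x19; word=0x19
[5+:3] tag=3 & 0x7 = 0x3; word=0x79
word = 0x79 → little-endian bytes:
  [0]=0x79

79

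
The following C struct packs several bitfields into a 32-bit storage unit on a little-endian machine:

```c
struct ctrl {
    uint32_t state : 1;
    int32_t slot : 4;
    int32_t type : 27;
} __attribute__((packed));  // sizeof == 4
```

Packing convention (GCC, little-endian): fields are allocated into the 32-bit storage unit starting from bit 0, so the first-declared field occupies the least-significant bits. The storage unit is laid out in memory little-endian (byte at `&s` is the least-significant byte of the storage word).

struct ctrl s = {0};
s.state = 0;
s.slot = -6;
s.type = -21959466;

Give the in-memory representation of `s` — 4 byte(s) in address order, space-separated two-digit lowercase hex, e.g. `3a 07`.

[0+:1] state=0 & 0x1 = 0x0; word=0x00000000
[1+:4] slot=-6 & 0xf = 0xa; word=0x00000014
[5+:27] type=-21959466 & 0x7ffffff = 0x6b0ecd6; word=0xd61d9ad4
word = 0xd61d9ad4 → little-endian bytes:
  [0]=0xd4  [1]=0x9a  [2]=0x1d  [3]=0xd6

d4 9a 1d d6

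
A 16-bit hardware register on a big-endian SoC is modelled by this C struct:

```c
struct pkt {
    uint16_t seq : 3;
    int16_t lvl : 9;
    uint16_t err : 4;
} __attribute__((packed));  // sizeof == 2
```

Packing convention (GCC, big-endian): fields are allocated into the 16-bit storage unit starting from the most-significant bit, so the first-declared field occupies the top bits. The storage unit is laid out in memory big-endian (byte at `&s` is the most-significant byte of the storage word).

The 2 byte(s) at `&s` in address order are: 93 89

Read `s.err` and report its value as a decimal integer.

[0]=0x93 [1]=0x89 (big-endian) → word 0x9389
seq [13+:3] = (word>>13) & 0x7 = 4
lvl [4+:9] = (word>>4) & 0x1ff = 312
err [0+:4] = (word>>0) & 0xf = 9  ←

9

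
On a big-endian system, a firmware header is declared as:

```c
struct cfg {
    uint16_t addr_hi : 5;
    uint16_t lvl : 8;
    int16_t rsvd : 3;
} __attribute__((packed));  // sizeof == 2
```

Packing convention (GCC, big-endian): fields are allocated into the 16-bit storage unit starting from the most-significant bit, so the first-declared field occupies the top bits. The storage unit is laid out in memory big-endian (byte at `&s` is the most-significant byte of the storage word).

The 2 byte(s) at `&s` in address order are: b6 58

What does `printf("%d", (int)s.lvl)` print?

[0]=0xb6 [1]=0x58 (big-endian) → word 0xb658
addr_hi [11+:5] = (word>>11) & 0x1f = 22
lvl [3+:8] = (word>>3) & 0xff = 203  ←
rsvd [0+:3] = (word>>0) & 0x7 = 0

203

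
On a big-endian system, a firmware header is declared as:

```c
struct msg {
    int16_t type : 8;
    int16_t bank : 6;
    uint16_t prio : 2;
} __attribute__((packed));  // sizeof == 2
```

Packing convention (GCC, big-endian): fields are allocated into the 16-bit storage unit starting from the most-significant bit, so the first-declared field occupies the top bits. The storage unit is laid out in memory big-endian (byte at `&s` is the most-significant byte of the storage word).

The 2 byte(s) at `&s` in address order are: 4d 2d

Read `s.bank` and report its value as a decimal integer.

11

[0]=0x4d [1]=0x2d (big-endian) → word 0x4d2d
type [8+:8] = (word>>8) & 0xff = 77
bank [2+:6] = (word>>2) & 0x3f = 11  ←
prio [0+:2] = (word>>0) & 0x3 = 1
bank signed 6b, MSB=0: value = 11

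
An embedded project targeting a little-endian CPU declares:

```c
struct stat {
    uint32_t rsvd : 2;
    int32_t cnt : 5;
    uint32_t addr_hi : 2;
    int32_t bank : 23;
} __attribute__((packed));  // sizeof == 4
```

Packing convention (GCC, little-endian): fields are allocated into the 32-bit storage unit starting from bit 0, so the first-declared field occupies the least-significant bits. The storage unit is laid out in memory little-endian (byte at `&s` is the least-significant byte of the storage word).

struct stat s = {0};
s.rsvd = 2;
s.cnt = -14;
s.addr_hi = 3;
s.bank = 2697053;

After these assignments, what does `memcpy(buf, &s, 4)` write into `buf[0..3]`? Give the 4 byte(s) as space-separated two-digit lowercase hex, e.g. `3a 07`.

rsvd:2 = 2 → 0x2 << 0 → word 0x00000002
cnt:5 = -14 → 0x12 << 2 → word 0x0000004a
addr_hi:2 = 3 → 0x3 << 7 → word 0x000001ca
bank:23 = 2697053 → 0x29275d << 9 → word 0x524ebbca
word = 0x524ebbca → little-endian bytes:
  [0]=0xca  [1]=0xbb  [2]=0x4e  [3]=0x52

ca bb 4e 52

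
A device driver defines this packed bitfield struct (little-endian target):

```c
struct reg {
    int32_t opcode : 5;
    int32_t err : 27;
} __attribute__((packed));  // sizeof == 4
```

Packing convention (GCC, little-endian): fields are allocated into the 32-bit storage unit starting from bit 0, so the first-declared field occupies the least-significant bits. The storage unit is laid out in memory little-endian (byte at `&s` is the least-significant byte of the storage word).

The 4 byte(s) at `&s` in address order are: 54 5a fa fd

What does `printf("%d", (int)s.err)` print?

[0]=0x54 [1]=0x5a [2]=0xfa [3]=0xfd (little-endian) → word 0xfdfa5a54
opcode [0+:5] = (word>>0) & 0x1f = 20
err [5+:27] = (word>>5) & 0x7ffffff = 133157586  ←
err signed 27b, MSB=1: 133157586 - 134217728 = -1060142

-1060142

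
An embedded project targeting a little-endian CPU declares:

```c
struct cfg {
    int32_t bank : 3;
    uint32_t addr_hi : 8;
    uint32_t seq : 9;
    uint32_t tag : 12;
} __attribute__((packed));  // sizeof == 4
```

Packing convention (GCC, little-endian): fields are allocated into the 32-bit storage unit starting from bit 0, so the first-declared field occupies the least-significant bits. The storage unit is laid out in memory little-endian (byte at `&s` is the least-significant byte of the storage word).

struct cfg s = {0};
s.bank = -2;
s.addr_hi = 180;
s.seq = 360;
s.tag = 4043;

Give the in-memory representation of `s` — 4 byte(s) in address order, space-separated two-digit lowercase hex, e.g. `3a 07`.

a6 45 bb fc

bank:3 = -2 → 0x6 << 0 → word 0x00000006
addr_hi:8 = 180 → 0xb4 << 3 → word 0x000005a6
seq:9 = 360 → 0x168 << 11 → word 0x000b45a6
tag:12 = 4043 → 0xfcb << 20 → word 0xfcbb45a6
word = 0xfcbb45a6 → little-endian bytes:
  [0]=0xa6  [1]=0x45  [2]=0xbb  [3]=0xfc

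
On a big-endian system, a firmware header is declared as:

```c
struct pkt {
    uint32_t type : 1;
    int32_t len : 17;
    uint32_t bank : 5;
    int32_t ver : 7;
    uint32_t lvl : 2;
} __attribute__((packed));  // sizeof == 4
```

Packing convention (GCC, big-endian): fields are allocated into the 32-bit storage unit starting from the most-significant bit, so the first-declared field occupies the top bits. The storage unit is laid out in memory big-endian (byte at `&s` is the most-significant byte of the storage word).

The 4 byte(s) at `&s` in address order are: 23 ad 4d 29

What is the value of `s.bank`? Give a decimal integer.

[0]=0x23 [1]=0xad [2]=0x4d [3]=0x29 (big-endian) → word 0x23ad4d29
type [31+:1] = (word>>31) & 0x1 = 0
len [14+:17] = (word>>14) & 0x1ffff = 36533
bank [9+:5] = (word>>9) & 0x1f = 6  ←
ver [2+:7] = (word>>2) & 0x7f = 74
lvl [0+:2] = (word>>0) & 0x3 = 1

6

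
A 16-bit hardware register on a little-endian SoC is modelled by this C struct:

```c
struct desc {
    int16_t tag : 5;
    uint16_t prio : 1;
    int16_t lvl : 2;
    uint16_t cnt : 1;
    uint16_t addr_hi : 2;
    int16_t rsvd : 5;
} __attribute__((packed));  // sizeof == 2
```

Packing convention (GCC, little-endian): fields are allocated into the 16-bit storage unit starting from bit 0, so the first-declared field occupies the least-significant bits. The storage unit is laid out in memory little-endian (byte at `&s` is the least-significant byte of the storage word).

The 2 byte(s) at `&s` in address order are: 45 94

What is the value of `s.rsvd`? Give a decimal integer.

[0]=0x45 [1]=0x94 (little-endian) → word 0x9445
tag [0+:5] = (word>>0) & 0x1f = 5
prio [5+:1] = (word>>5) & 0x1 = 0
lvl [6+:2] = (word>>6) & 0x3 = 1
cnt [8+:1] = (word>>8) & 0x1 = 0
addr_hi [9+:2] = (word>>9) & 0x3 = 2
rsvd [11+:5] = (word>>11) & 0x1f = 18  ←
rsvd signed 5b, MSB=1: 18 - 32 = -14

-14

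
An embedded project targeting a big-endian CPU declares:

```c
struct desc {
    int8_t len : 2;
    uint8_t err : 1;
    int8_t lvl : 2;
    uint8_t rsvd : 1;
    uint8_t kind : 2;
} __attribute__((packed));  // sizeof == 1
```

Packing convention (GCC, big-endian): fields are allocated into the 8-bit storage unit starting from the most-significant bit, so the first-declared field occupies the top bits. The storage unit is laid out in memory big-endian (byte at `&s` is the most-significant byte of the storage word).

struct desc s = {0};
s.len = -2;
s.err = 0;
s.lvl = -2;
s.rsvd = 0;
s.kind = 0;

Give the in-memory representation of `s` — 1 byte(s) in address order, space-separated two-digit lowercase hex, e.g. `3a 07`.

90

[6+:2] len=-2 & 0x3 = 0x2; word=0x80
[5+:1] err=0 & 0x1 = 0x0; word=0x80
[3+:2] lvl=-2 & 0x3 = 0x2; word=0x90
[2+:1] rsvd=0 & 0x1 = 0x0; word=0x90
[0+:2] kind=0 & 0x3 = 0x0; word=0x90
word = 0x90 → big-endian bytes:
  [0]=0x90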